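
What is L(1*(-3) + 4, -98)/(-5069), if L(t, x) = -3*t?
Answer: 3/5069 ≈ 0.00059183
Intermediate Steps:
L(1*(-3) + 4, -98)/(-5069) = -3*(1*(-3) + 4)/(-5069) = -3*(-3 + 4)*(-1/5069) = -3*1*(-1/5069) = -3*(-1/5069) = 3/5069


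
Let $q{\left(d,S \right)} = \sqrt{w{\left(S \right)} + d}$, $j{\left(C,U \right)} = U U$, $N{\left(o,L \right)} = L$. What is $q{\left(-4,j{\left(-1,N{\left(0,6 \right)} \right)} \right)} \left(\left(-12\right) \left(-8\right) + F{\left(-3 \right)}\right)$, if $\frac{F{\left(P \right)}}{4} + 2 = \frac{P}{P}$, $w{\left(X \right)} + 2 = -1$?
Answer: $92 i \sqrt{7} \approx 243.41 i$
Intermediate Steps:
$w{\left(X \right)} = -3$ ($w{\left(X \right)} = -2 - 1 = -3$)
$F{\left(P \right)} = -4$ ($F{\left(P \right)} = -8 + 4 \frac{P}{P} = -8 + 4 \cdot 1 = -8 + 4 = -4$)
$j{\left(C,U \right)} = U^{2}$
$q{\left(d,S \right)} = \sqrt{-3 + d}$
$q{\left(-4,j{\left(-1,N{\left(0,6 \right)} \right)} \right)} \left(\left(-12\right) \left(-8\right) + F{\left(-3 \right)}\right) = \sqrt{-3 - 4} \left(\left(-12\right) \left(-8\right) - 4\right) = \sqrt{-7} \left(96 - 4\right) = i \sqrt{7} \cdot 92 = 92 i \sqrt{7}$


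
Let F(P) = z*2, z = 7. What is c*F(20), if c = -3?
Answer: -42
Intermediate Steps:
F(P) = 14 (F(P) = 7*2 = 14)
c*F(20) = -3*14 = -42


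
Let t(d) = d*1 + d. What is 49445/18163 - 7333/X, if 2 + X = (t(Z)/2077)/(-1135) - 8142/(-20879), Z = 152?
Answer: 6559501640866219715/1439463839266368 ≈ 4556.9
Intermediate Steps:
t(d) = 2*d (t(d) = d + d = 2*d)
X = -79252537536/49220050205 (X = -2 + (((2*152)/2077)/(-1135) - 8142/(-20879)) = -2 + ((304*(1/2077))*(-1/1135) - 8142*(-1/20879)) = -2 + ((304/2077)*(-1/1135) + 8142/20879) = -2 + (-304/2357395 + 8142/20879) = -2 + 19187562874/49220050205 = -79252537536/49220050205 ≈ -1.6102)
49445/18163 - 7333/X = 49445/18163 - 7333/(-79252537536/49220050205) = 49445*(1/18163) - 7333*(-49220050205/79252537536) = 49445/18163 + 360930628153265/79252537536 = 6559501640866219715/1439463839266368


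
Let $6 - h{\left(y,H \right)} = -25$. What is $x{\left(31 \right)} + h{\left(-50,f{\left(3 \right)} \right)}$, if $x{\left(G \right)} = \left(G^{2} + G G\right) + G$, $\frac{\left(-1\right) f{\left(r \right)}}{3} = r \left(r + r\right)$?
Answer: $1984$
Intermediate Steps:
$f{\left(r \right)} = - 6 r^{2}$ ($f{\left(r \right)} = - 3 r \left(r + r\right) = - 3 r 2 r = - 3 \cdot 2 r^{2} = - 6 r^{2}$)
$x{\left(G \right)} = G + 2 G^{2}$ ($x{\left(G \right)} = \left(G^{2} + G^{2}\right) + G = 2 G^{2} + G = G + 2 G^{2}$)
$h{\left(y,H \right)} = 31$ ($h{\left(y,H \right)} = 6 - -25 = 6 + 25 = 31$)
$x{\left(31 \right)} + h{\left(-50,f{\left(3 \right)} \right)} = 31 \left(1 + 2 \cdot 31\right) + 31 = 31 \left(1 + 62\right) + 31 = 31 \cdot 63 + 31 = 1953 + 31 = 1984$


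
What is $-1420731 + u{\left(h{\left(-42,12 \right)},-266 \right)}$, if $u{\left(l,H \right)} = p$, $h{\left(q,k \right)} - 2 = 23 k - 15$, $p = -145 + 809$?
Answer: $-1420067$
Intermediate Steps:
$p = 664$
$h{\left(q,k \right)} = -13 + 23 k$ ($h{\left(q,k \right)} = 2 + \left(23 k - 15\right) = 2 + \left(-15 + 23 k\right) = -13 + 23 k$)
$u{\left(l,H \right)} = 664$
$-1420731 + u{\left(h{\left(-42,12 \right)},-266 \right)} = -1420731 + 664 = -1420067$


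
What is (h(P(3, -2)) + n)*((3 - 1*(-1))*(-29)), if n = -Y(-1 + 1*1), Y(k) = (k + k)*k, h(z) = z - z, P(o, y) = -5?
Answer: 0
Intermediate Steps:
h(z) = 0
Y(k) = 2*k**2 (Y(k) = (2*k)*k = 2*k**2)
n = 0 (n = -2*(-1 + 1*1)**2 = -2*(-1 + 1)**2 = -2*0**2 = -2*0 = -1*0 = 0)
(h(P(3, -2)) + n)*((3 - 1*(-1))*(-29)) = (0 + 0)*((3 - 1*(-1))*(-29)) = 0*((3 + 1)*(-29)) = 0*(4*(-29)) = 0*(-116) = 0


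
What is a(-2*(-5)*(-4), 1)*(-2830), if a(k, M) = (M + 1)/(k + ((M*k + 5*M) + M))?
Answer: 2830/37 ≈ 76.486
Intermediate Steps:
a(k, M) = (1 + M)/(k + 6*M + M*k) (a(k, M) = (1 + M)/(k + ((5*M + M*k) + M)) = (1 + M)/(k + (6*M + M*k)) = (1 + M)/(k + 6*M + M*k))
a(-2*(-5)*(-4), 1)*(-2830) = ((1 + 1)/(-2*(-5)*(-4) + 6*1 + 1*(-2*(-5)*(-4))))*(-2830) = (2/(10*(-4) + 6 + 1*(10*(-4))))*(-2830) = (2/(-40 + 6 + 1*(-40)))*(-2830) = (2/(-40 + 6 - 40))*(-2830) = (2/(-74))*(-2830) = -1/74*2*(-2830) = -1/37*(-2830) = 2830/37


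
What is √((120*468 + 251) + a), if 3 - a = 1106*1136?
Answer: I*√1200002 ≈ 1095.4*I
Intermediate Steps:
a = -1256413 (a = 3 - 1106*1136 = 3 - 1*1256416 = 3 - 1256416 = -1256413)
√((120*468 + 251) + a) = √((120*468 + 251) - 1256413) = √((56160 + 251) - 1256413) = √(56411 - 1256413) = √(-1200002) = I*√1200002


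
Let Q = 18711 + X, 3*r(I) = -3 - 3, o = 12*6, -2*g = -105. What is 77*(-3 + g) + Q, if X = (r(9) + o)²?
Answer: 54845/2 ≈ 27423.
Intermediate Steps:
g = 105/2 (g = -½*(-105) = 105/2 ≈ 52.500)
o = 72
r(I) = -2 (r(I) = (-3 - 3)/3 = (⅓)*(-6) = -2)
X = 4900 (X = (-2 + 72)² = 70² = 4900)
Q = 23611 (Q = 18711 + 4900 = 23611)
77*(-3 + g) + Q = 77*(-3 + 105/2) + 23611 = 77*(99/2) + 23611 = 7623/2 + 23611 = 54845/2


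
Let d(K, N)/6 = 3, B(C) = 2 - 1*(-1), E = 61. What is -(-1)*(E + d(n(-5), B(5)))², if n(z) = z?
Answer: 6241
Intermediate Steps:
B(C) = 3 (B(C) = 2 + 1 = 3)
d(K, N) = 18 (d(K, N) = 6*3 = 18)
-(-1)*(E + d(n(-5), B(5)))² = -(-1)*(61 + 18)² = -(-1)*79² = -(-1)*6241 = -1*(-6241) = 6241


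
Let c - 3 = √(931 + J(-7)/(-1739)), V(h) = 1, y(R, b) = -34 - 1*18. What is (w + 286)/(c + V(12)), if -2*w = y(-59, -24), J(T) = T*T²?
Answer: -271284/198941 + 4914*√177378/198941 ≈ 9.0394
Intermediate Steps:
J(T) = T³
y(R, b) = -52 (y(R, b) = -34 - 18 = -52)
w = 26 (w = -½*(-52) = 26)
c = 3 + 126*√177378/1739 (c = 3 + √(931 + (-7)³/(-1739)) = 3 + √(931 - 343*(-1/1739)) = 3 + √(931 + 343/1739) = 3 + √(1619352/1739) = 3 + 126*√177378/1739 ≈ 33.516)
(w + 286)/(c + V(12)) = (26 + 286)/((3 + 126*√177378/1739) + 1) = 312/(4 + 126*√177378/1739)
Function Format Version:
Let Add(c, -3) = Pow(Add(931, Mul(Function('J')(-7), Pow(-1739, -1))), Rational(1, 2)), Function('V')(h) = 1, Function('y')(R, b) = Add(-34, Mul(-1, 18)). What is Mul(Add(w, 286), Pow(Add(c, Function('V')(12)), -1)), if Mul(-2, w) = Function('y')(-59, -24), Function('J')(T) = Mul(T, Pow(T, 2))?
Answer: Add(Rational(-271284, 198941), Mul(Rational(4914, 198941), Pow(177378, Rational(1, 2)))) ≈ 9.0394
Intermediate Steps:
Function('J')(T) = Pow(T, 3)
Function('y')(R, b) = -52 (Function('y')(R, b) = Add(-34, -18) = -52)
w = 26 (w = Mul(Rational(-1, 2), -52) = 26)
c = Add(3, Mul(Rational(126, 1739), Pow(177378, Rational(1, 2)))) (c = Add(3, Pow(Add(931, Mul(Pow(-7, 3), Pow(-1739, -1))), Rational(1, 2))) = Add(3, Pow(Add(931, Mul(-343, Rational(-1, 1739))), Rational(1, 2))) = Add(3, Pow(Add(931, Rational(343, 1739)), Rational(1, 2))) = Add(3, Pow(Rational(1619352, 1739), Rational(1, 2))) = Add(3, Mul(Rational(126, 1739), Pow(177378, Rational(1, 2)))) ≈ 33.516)
Mul(Add(w, 286), Pow(Add(c, Function('V')(12)), -1)) = Mul(Add(26, 286), Pow(Add(Add(3, Mul(Rational(126, 1739), Pow(177378, Rational(1, 2)))), 1), -1)) = Mul(312, Pow(Add(4, Mul(Rational(126, 1739), Pow(177378, Rational(1, 2)))), -1))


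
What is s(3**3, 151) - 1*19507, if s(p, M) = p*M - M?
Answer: -15581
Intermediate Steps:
s(p, M) = -M + M*p (s(p, M) = M*p - M = -M + M*p)
s(3**3, 151) - 1*19507 = 151*(-1 + 3**3) - 1*19507 = 151*(-1 + 27) - 19507 = 151*26 - 19507 = 3926 - 19507 = -15581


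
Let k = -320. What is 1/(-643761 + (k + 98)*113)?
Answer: -1/668847 ≈ -1.4951e-6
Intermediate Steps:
1/(-643761 + (k + 98)*113) = 1/(-643761 + (-320 + 98)*113) = 1/(-643761 - 222*113) = 1/(-643761 - 25086) = 1/(-668847) = -1/668847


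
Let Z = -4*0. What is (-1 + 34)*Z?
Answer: 0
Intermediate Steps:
Z = 0
(-1 + 34)*Z = (-1 + 34)*0 = 33*0 = 0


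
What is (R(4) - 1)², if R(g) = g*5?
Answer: 361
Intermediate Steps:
R(g) = 5*g
(R(4) - 1)² = (5*4 - 1)² = (20 - 1)² = 19² = 361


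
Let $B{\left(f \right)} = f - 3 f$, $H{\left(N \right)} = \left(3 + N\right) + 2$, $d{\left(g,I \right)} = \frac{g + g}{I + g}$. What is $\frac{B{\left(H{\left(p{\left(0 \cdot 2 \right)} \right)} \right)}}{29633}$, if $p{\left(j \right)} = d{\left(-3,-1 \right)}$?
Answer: $- \frac{13}{29633} \approx -0.0004387$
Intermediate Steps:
$d{\left(g,I \right)} = \frac{2 g}{I + g}$
$p{\left(j \right)} = \frac{3}{2}$ ($p{\left(j \right)} = 2 \left(-3\right) \frac{1}{-1 - 3} = 2 \left(-3\right) \frac{1}{-4} = 2 \left(-3\right) \left(- \frac{1}{4}\right) = \frac{3}{2}$)
$H{\left(N \right)} = 5 + N$
$B{\left(f \right)} = - 2 f$
$\frac{B{\left(H{\left(p{\left(0 \cdot 2 \right)} \right)} \right)}}{29633} = \frac{\left(-2\right) \left(5 + \frac{3}{2}\right)}{29633} = \left(-2\right) \frac{13}{2} \cdot \frac{1}{29633} = \left(-13\right) \frac{1}{29633} = - \frac{13}{29633}$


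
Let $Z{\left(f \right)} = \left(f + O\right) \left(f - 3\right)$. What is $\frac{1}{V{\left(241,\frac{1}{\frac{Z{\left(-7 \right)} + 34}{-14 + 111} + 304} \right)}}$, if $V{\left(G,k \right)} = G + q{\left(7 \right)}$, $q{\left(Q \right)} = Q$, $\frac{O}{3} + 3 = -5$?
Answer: $\frac{1}{248} \approx 0.0040323$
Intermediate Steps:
$O = -24$ ($O = -9 + 3 \left(-5\right) = -9 - 15 = -24$)
$Z{\left(f \right)} = \left(-24 + f\right) \left(-3 + f\right)$ ($Z{\left(f \right)} = \left(f - 24\right) \left(f - 3\right) = \left(-24 + f\right) \left(-3 + f\right)$)
$V{\left(G,k \right)} = 7 + G$ ($V{\left(G,k \right)} = G + 7 = 7 + G$)
$\frac{1}{V{\left(241,\frac{1}{\frac{Z{\left(-7 \right)} + 34}{-14 + 111} + 304} \right)}} = \frac{1}{7 + 241} = \frac{1}{248}$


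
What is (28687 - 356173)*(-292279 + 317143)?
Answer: -8142611904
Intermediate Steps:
(28687 - 356173)*(-292279 + 317143) = -327486*24864 = -8142611904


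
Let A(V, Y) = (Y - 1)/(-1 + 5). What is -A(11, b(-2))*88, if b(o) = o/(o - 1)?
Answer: 22/3 ≈ 7.3333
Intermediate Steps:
b(o) = o/(-1 + o)
A(V, Y) = -1/4 + Y/4 (A(V, Y) = (-1 + Y)/4 = (-1 + Y)*(1/4) = -1/4 + Y/4)
-A(11, b(-2))*88 = -(-1/4 + (-2/(-1 - 2))/4)*88 = -(-1/4 + (-2/(-3))/4)*88 = -(-1/4 + (-2*(-1/3))/4)*88 = -(-1/4 + (1/4)*(2/3))*88 = -(-1/4 + 1/6)*88 = -(-1)*88/12 = -1*(-22/3) = 22/3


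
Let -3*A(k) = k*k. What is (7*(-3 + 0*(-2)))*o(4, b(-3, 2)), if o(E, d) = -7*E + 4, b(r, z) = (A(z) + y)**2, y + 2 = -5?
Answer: 504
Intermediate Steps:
y = -7 (y = -2 - 5 = -7)
A(k) = -k**2/3 (A(k) = -k*k/3 = -k**2/3)
b(r, z) = (-7 - z**2/3)**2 (b(r, z) = (-z**2/3 - 7)**2 = (-7 - z**2/3)**2)
o(E, d) = 4 - 7*E
(7*(-3 + 0*(-2)))*o(4, b(-3, 2)) = (7*(-3 + 0*(-2)))*(4 - 7*4) = (7*(-3 + 0))*(4 - 28) = (7*(-3))*(-24) = -21*(-24) = 504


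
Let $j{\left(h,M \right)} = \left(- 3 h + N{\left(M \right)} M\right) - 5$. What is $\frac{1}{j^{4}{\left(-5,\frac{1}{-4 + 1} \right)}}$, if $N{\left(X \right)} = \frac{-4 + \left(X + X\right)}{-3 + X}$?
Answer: $\frac{50625}{418161601} \approx 0.00012107$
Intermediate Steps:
$N{\left(X \right)} = \frac{-4 + 2 X}{-3 + X}$
$j{\left(h,M \right)} = -5 - 3 h + \frac{2 M \left(-2 + M\right)}{-3 + M}$ ($j{\left(h,M \right)} = \left(- 3 h + \frac{2 \left(-2 + M\right)}{-3 + M} M\right) - 5 = \left(- 3 h + \frac{2 M \left(-2 + M\right)}{-3 + M}\right) - 5 = -5 - 3 h + \frac{2 M \left(-2 + M\right)}{-3 + M}$)
$\frac{1}{j^{4}{\left(-5,\frac{1}{-4 + 1} \right)}} = \frac{1}{\left(\frac{- \left(-3 + \frac{1}{-4 + 1}\right) \left(5 + 3 \left(-5\right)\right) + \frac{2 \left(-2 + \frac{1}{-4 + 1}\right)}{-4 + 1}}{-3 + \frac{1}{-4 + 1}}\right)^{4}} = \frac{1}{\left(\frac{- \left(-3 + \frac{1}{-3}\right) \left(5 - 15\right) + \frac{2 \left(-2 + \frac{1}{-3}\right)}{-3}}{-3 + \frac{1}{-3}}\right)^{4}} = \frac{1}{\left(\frac{\left(-1\right) \left(-3 - \frac{1}{3}\right) \left(-10\right) + 2 \left(- \frac{1}{3}\right) \left(-2 - \frac{1}{3}\right)}{-3 - \frac{1}{3}}\right)^{4}} = \frac{1}{\left(\frac{\left(-1\right) \left(- \frac{10}{3}\right) \left(-10\right) + 2 \left(- \frac{1}{3}\right) \left(- \frac{7}{3}\right)}{- \frac{10}{3}}\right)^{4}} = \frac{1}{\left(- \frac{3 \left(- \frac{100}{3} + \frac{14}{9}\right)}{10}\right)^{4}} = \frac{1}{\left(\left(- \frac{3}{10}\right) \left(- \frac{286}{9}\right)\right)^{4}} = \frac{1}{\left(\frac{143}{15}\right)^{4}} = \frac{1}{\frac{418161601}{50625}} = \frac{50625}{418161601}$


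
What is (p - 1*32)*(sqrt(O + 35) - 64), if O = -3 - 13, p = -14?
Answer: 2944 - 46*sqrt(19) ≈ 2743.5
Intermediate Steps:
O = -16
(p - 1*32)*(sqrt(O + 35) - 64) = (-14 - 1*32)*(sqrt(-16 + 35) - 64) = (-14 - 32)*(sqrt(19) - 64) = -46*(-64 + sqrt(19)) = 2944 - 46*sqrt(19)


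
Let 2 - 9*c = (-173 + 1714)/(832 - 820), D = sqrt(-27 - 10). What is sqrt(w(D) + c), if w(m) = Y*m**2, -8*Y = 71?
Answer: sqrt(407370)/36 ≈ 17.729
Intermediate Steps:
Y = -71/8 (Y = -1/8*71 = -71/8 ≈ -8.8750)
D = I*sqrt(37) (D = sqrt(-37) = I*sqrt(37) ≈ 6.0828*I)
c = -1517/108 (c = 2/9 - (-173 + 1714)/(9*(832 - 820)) = 2/9 - 1541/(9*12) = 2/9 - 1/9*1541/12 = 2/9 - 1541/108 = -1517/108 ≈ -14.046)
w(m) = -71*m**2/8
sqrt(w(D) + c) = sqrt(-71*(I*sqrt(37))**2/8 - 1517/108) = sqrt(-71/8*(-37) - 1517/108) = sqrt(2627/8 - 1517/108) = sqrt(67895/216) = sqrt(407370)/36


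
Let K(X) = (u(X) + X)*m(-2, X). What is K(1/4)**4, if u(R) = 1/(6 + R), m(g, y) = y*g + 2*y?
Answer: 0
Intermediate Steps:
m(g, y) = 2*y + g*y (m(g, y) = g*y + 2*y = 2*y + g*y)
K(X) = 0 (K(X) = (1/(6 + X) + X)*(X*(2 - 2)) = (X + 1/(6 + X))*(X*0) = (X + 1/(6 + X))*0 = 0)
K(1/4)**4 = 0**4 = 0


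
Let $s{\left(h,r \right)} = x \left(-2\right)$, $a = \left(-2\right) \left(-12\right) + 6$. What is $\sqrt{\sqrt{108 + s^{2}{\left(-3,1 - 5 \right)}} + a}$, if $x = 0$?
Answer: $\sqrt{30 + 6 \sqrt{3}} \approx 6.3555$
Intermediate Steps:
$a = 30$ ($a = 24 + 6 = 30$)
$s{\left(h,r \right)} = 0$ ($s{\left(h,r \right)} = 0 \left(-2\right) = 0$)
$\sqrt{\sqrt{108 + s^{2}{\left(-3,1 - 5 \right)}} + a} = \sqrt{\sqrt{108 + 0^{2}} + 30} = \sqrt{\sqrt{108 + 0} + 30} = \sqrt{\sqrt{108} + 30} = \sqrt{6 \sqrt{3} + 30} = \sqrt{30 + 6 \sqrt{3}}$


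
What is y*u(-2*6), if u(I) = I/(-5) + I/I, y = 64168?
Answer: 1090856/5 ≈ 2.1817e+5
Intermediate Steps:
u(I) = 1 - I/5 (u(I) = I*(-⅕) + 1 = -I/5 + 1 = 1 - I/5)
y*u(-2*6) = 64168*(1 - (-2)*6/5) = 64168*(1 - ⅕*(-12)) = 64168*(1 + 12/5) = 64168*(17/5) = 1090856/5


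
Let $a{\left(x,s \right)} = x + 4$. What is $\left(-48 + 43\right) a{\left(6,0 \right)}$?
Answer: $-50$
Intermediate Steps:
$a{\left(x,s \right)} = 4 + x$
$\left(-48 + 43\right) a{\left(6,0 \right)} = \left(-48 + 43\right) \left(4 + 6\right) = \left(-5\right) 10 = -50$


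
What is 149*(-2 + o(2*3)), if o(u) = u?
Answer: 596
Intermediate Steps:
149*(-2 + o(2*3)) = 149*(-2 + 2*3) = 149*(-2 + 6) = 149*4 = 596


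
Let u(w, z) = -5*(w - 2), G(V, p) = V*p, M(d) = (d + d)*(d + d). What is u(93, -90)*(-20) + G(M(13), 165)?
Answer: 120640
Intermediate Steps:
M(d) = 4*d² (M(d) = (2*d)*(2*d) = 4*d²)
u(w, z) = 10 - 5*w (u(w, z) = -5*(-2 + w) = 10 - 5*w)
u(93, -90)*(-20) + G(M(13), 165) = (10 - 5*93)*(-20) + (4*13²)*165 = (10 - 465)*(-20) + (4*169)*165 = -455*(-20) + 676*165 = 9100 + 111540 = 120640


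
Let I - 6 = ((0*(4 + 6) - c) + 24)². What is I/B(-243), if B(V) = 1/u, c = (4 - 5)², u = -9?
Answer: -4815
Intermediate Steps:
c = 1 (c = (-1)² = 1)
B(V) = -⅑ (B(V) = 1/(-9) = -⅑)
I = 535 (I = 6 + ((0*(4 + 6) - 1*1) + 24)² = 6 + ((0*10 - 1) + 24)² = 6 + ((0 - 1) + 24)² = 6 + (-1 + 24)² = 6 + 23² = 6 + 529 = 535)
I/B(-243) = 535/(-⅑) = 535*(-9) = -4815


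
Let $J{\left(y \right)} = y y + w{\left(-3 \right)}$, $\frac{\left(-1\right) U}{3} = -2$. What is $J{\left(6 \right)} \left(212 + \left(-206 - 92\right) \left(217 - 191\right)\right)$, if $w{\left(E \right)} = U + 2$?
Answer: $-331584$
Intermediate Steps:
$U = 6$ ($U = \left(-3\right) \left(-2\right) = 6$)
$w{\left(E \right)} = 8$ ($w{\left(E \right)} = 6 + 2 = 8$)
$J{\left(y \right)} = 8 + y^{2}$ ($J{\left(y \right)} = y y + 8 = y^{2} + 8 = 8 + y^{2}$)
$J{\left(6 \right)} \left(212 + \left(-206 - 92\right) \left(217 - 191\right)\right) = \left(8 + 6^{2}\right) \left(212 + \left(-206 - 92\right) \left(217 - 191\right)\right) = \left(8 + 36\right) \left(212 - 7748\right) = 44 \left(212 - 7748\right) = 44 \left(-7536\right) = -331584$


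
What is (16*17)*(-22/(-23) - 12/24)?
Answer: 2856/23 ≈ 124.17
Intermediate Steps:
(16*17)*(-22/(-23) - 12/24) = 272*(-22*(-1/23) - 12*1/24) = 272*(22/23 - 1/2) = 272*(21/46) = 2856/23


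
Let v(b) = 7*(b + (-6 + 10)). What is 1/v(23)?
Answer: 1/189 ≈ 0.0052910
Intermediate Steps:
v(b) = 28 + 7*b (v(b) = 7*(b + 4) = 7*(4 + b) = 28 + 7*b)
1/v(23) = 1/(28 + 7*23) = 1/(28 + 161) = 1/189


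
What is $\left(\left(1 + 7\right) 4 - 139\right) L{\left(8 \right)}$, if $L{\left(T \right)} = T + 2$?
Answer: $-1070$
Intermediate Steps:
$L{\left(T \right)} = 2 + T$
$\left(\left(1 + 7\right) 4 - 139\right) L{\left(8 \right)} = \left(\left(1 + 7\right) 4 - 139\right) \left(2 + 8\right) = \left(8 \cdot 4 - 139\right) 10 = \left(32 - 139\right) 10 = \left(-107\right) 10 = -1070$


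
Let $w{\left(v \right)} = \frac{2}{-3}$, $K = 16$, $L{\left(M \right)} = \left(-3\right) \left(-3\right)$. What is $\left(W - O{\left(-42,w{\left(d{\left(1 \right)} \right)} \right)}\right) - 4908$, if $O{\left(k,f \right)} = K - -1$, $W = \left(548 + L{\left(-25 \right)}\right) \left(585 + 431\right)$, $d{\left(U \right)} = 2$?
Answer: $560987$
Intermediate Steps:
$L{\left(M \right)} = 9$
$W = 565912$ ($W = \left(548 + 9\right) \left(585 + 431\right) = 557 \cdot 1016 = 565912$)
$w{\left(v \right)} = - \frac{2}{3}$ ($w{\left(v \right)} = 2 \left(- \frac{1}{3}\right) = - \frac{2}{3}$)
$O{\left(k,f \right)} = 17$ ($O{\left(k,f \right)} = 16 - -1 = 16 + 1 = 17$)
$\left(W - O{\left(-42,w{\left(d{\left(1 \right)} \right)} \right)}\right) - 4908 = \left(565912 - 17\right) - 4908 = 565895 - 4908 = 560987$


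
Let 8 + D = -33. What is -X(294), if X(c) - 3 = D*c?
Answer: 12051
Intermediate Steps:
D = -41 (D = -8 - 33 = -41)
X(c) = 3 - 41*c
-X(294) = -(3 - 41*294) = -(3 - 12054) = -1*(-12051) = 12051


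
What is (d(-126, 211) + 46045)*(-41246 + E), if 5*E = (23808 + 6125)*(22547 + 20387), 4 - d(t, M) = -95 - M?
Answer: 11912652707032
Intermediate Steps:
d(t, M) = 99 + M (d(t, M) = 4 - (-95 - M) = 4 + (95 + M) = 99 + M)
E = 1285143422/5 (E = ((23808 + 6125)*(22547 + 20387))/5 = (29933*42934)/5 = (⅕)*1285143422 = 1285143422/5 ≈ 2.5703e+8)
(d(-126, 211) + 46045)*(-41246 + E) = ((99 + 211) + 46045)*(-41246 + 1285143422/5) = (310 + 46045)*(1284937192/5) = 46355*(1284937192/5) = 11912652707032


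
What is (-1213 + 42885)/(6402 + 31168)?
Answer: 20836/18785 ≈ 1.1092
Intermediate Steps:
(-1213 + 42885)/(6402 + 31168) = 41672/37570 = 41672*(1/37570) = 20836/18785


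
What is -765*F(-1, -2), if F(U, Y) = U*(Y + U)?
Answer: -2295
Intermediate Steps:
F(U, Y) = U*(U + Y)
-765*F(-1, -2) = -(-765)*(-1 - 2) = -(-765)*(-3) = -765*3 = -2295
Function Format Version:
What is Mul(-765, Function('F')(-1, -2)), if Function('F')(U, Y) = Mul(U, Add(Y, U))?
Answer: -2295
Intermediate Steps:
Function('F')(U, Y) = Mul(U, Add(U, Y))
Mul(-765, Function('F')(-1, -2)) = Mul(-765, Mul(-1, Add(-1, -2))) = Mul(-765, Mul(-1, -3)) = Mul(-765, 3) = -2295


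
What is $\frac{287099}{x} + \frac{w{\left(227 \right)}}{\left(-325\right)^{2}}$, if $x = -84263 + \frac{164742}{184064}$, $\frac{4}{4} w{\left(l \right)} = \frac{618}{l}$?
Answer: $- \frac{126703855196726438}{37187222219541875} \approx -3.4072$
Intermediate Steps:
$w{\left(l \right)} = \frac{618}{l}$
$x = - \frac{7754810045}{92032}$ ($x = -84263 + 164742 \cdot \frac{1}{184064} = -84263 + \frac{82371}{92032} = - \frac{7754810045}{92032} \approx -84262.0$)
$\frac{287099}{x} + \frac{w{\left(227 \right)}}{\left(-325\right)^{2}} = \frac{287099}{- \frac{7754810045}{92032}} + \frac{618 \cdot \frac{1}{227}}{\left(-325\right)^{2}} = 287099 \left(- \frac{92032}{7754810045}\right) + \frac{618 \cdot \frac{1}{227}}{105625} = - \frac{26422295168}{7754810045} + \frac{618}{227} \cdot \frac{1}{105625} = - \frac{26422295168}{7754810045} + \frac{618}{23976875} = - \frac{126703855196726438}{37187222219541875}$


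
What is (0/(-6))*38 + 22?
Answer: 22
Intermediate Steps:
(0/(-6))*38 + 22 = -⅙*0*38 + 22 = 0*38 + 22 = 0 + 22 = 22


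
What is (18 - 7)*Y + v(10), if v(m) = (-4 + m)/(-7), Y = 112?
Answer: 8618/7 ≈ 1231.1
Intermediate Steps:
v(m) = 4/7 - m/7 (v(m) = (-4 + m)*(-⅐) = 4/7 - m/7)
(18 - 7)*Y + v(10) = (18 - 7)*112 + (4/7 - ⅐*10) = 11*112 + (4/7 - 10/7) = 1232 - 6/7 = 8618/7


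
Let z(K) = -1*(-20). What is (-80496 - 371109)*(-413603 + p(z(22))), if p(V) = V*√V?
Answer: 186785182815 - 18064200*√5 ≈ 1.8674e+11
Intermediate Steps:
z(K) = 20
p(V) = V^(3/2)
(-80496 - 371109)*(-413603 + p(z(22))) = (-80496 - 371109)*(-413603 + 20^(3/2)) = -451605*(-413603 + 40*√5) = 186785182815 - 18064200*√5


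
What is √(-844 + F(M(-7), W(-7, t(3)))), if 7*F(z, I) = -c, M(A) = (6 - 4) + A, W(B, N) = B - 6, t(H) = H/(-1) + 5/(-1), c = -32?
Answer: 2*I*√10283/7 ≈ 28.973*I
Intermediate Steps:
t(H) = -5 - H (t(H) = H*(-1) + 5*(-1) = -H - 5 = -5 - H)
W(B, N) = -6 + B
M(A) = 2 + A
F(z, I) = 32/7 (F(z, I) = (-1*(-32))/7 = (⅐)*32 = 32/7)
√(-844 + F(M(-7), W(-7, t(3)))) = √(-844 + 32/7) = √(-5876/7) = 2*I*√10283/7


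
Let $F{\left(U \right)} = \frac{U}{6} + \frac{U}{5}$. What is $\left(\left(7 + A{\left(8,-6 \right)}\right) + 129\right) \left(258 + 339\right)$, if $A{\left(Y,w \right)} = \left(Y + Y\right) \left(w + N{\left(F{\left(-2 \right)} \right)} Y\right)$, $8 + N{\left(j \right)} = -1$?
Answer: $-663864$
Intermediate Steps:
$F{\left(U \right)} = \frac{11 U}{30}$ ($F{\left(U \right)} = U \frac{1}{6} + U \frac{1}{5} = \frac{U}{6} + \frac{U}{5} = \frac{11 U}{30}$)
$N{\left(j \right)} = -9$ ($N{\left(j \right)} = -8 - 1 = -9$)
$A{\left(Y,w \right)} = 2 Y \left(w - 9 Y\right)$ ($A{\left(Y,w \right)} = \left(Y + Y\right) \left(w - 9 Y\right) = 2 Y \left(w - 9 Y\right)$)
$\left(\left(7 + A{\left(8,-6 \right)}\right) + 129\right) \left(258 + 339\right) = \left(\left(7 + 2 \cdot 8 \left(-6 - 72\right)\right) + 129\right) \left(258 + 339\right) = \left(\left(7 + 2 \cdot 8 \left(-6 - 72\right)\right) + 129\right) 597 = \left(\left(7 + 2 \cdot 8 \left(-78\right)\right) + 129\right) 597 = \left(\left(7 - 1248\right) + 129\right) 597 = \left(-1241 + 129\right) 597 = \left(-1112\right) 597 = -663864$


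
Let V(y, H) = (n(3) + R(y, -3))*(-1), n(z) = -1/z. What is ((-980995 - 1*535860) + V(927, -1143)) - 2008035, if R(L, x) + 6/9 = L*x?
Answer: -3522108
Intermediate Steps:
R(L, x) = -⅔ + L*x
V(y, H) = 1 + 3*y (V(y, H) = (-1/3 + (-⅔ + y*(-3)))*(-1) = (-1*⅓ + (-⅔ - 3*y))*(-1) = (-⅓ + (-⅔ - 3*y))*(-1) = (-1 - 3*y)*(-1) = 1 + 3*y)
((-980995 - 1*535860) + V(927, -1143)) - 2008035 = ((-980995 - 1*535860) + (1 + 3*927)) - 2008035 = ((-980995 - 535860) + (1 + 2781)) - 2008035 = (-1516855 + 2782) - 2008035 = -1514073 - 2008035 = -3522108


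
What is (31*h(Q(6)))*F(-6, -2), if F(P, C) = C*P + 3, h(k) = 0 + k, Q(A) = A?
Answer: 2790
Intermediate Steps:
h(k) = k
F(P, C) = 3 + C*P
(31*h(Q(6)))*F(-6, -2) = (31*6)*(3 - 2*(-6)) = 186*(3 + 12) = 186*15 = 2790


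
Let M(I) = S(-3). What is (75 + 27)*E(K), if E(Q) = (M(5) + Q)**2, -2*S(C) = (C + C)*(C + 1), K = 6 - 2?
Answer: 408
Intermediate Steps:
K = 4
S(C) = -C*(1 + C) (S(C) = -(C + C)*(C + 1)/2 = -2*C*(1 + C)/2 = -C*(1 + C))
M(I) = -6 (M(I) = -1*(-3)*(1 - 3) = -1*(-3)*(-2) = -6)
E(Q) = (-6 + Q)**2
(75 + 27)*E(K) = (75 + 27)*(-6 + 4)**2 = 102*(-2)**2 = 102*4 = 408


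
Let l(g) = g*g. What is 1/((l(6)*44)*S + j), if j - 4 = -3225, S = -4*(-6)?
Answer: 1/34795 ≈ 2.8740e-5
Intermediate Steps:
l(g) = g²
S = 24
j = -3221 (j = 4 - 3225 = -3221)
1/((l(6)*44)*S + j) = 1/((6²*44)*24 - 3221) = 1/((36*44)*24 - 3221) = 1/(1584*24 - 3221) = 1/(38016 - 3221) = 1/34795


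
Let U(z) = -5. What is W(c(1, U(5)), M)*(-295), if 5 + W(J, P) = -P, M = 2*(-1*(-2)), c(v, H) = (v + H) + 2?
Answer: 2655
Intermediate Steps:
c(v, H) = 2 + H + v (c(v, H) = (H + v) + 2 = 2 + H + v)
M = 4 (M = 2*2 = 4)
W(J, P) = -5 - P
W(c(1, U(5)), M)*(-295) = (-5 - 1*4)*(-295) = (-5 - 4)*(-295) = -9*(-295) = 2655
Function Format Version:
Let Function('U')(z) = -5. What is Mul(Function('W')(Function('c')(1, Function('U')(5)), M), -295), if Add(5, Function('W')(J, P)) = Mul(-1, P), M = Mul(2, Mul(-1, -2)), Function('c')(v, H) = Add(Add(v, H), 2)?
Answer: 2655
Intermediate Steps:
Function('c')(v, H) = Add(2, H, v) (Function('c')(v, H) = Add(Add(H, v), 2) = Add(2, H, v))
M = 4 (M = Mul(2, 2) = 4)
Function('W')(J, P) = Add(-5, Mul(-1, P))
Mul(Function('W')(Function('c')(1, Function('U')(5)), M), -295) = Mul(Add(-5, Mul(-1, 4)), -295) = Mul(Add(-5, -4), -295) = Mul(-9, -295) = 2655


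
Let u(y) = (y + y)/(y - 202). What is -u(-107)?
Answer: -214/309 ≈ -0.69256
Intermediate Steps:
u(y) = 2*y/(-202 + y) (u(y) = (2*y)/(-202 + y) = 2*y/(-202 + y))
-u(-107) = -2*(-107)/(-202 - 107) = -2*(-107)/(-309) = -2*(-107)*(-1)/309 = -1*214/309 = -214/309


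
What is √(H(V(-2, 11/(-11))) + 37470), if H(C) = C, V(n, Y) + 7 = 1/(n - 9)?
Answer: 6*√125917/11 ≈ 193.55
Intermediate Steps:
V(n, Y) = -7 + 1/(-9 + n) (V(n, Y) = -7 + 1/(n - 9) = -7 + 1/(-9 + n))
√(H(V(-2, 11/(-11))) + 37470) = √((64 - 7*(-2))/(-9 - 2) + 37470) = √((64 + 14)/(-11) + 37470) = √(-1/11*78 + 37470) = √(-78/11 + 37470) = √(412092/11) = 6*√125917/11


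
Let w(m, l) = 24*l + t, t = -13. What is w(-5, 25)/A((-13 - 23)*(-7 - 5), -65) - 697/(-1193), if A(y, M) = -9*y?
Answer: 2009645/4638384 ≈ 0.43326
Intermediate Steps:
w(m, l) = -13 + 24*l (w(m, l) = 24*l - 13 = -13 + 24*l)
w(-5, 25)/A((-13 - 23)*(-7 - 5), -65) - 697/(-1193) = (-13 + 24*25)/((-9*(-13 - 23)*(-7 - 5))) - 697/(-1193) = (-13 + 600)/((-(-324)*(-12))) - 697*(-1/1193) = 587/((-9*432)) + 697/1193 = 587/(-3888) + 697/1193 = 587*(-1/3888) + 697/1193 = -587/3888 + 697/1193 = 2009645/4638384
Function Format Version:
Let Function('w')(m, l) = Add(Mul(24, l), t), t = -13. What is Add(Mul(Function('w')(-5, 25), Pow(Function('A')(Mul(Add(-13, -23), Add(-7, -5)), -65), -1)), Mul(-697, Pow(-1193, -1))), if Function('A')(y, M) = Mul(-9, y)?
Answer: Rational(2009645, 4638384) ≈ 0.43326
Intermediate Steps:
Function('w')(m, l) = Add(-13, Mul(24, l)) (Function('w')(m, l) = Add(Mul(24, l), -13) = Add(-13, Mul(24, l)))
Add(Mul(Function('w')(-5, 25), Pow(Function('A')(Mul(Add(-13, -23), Add(-7, -5)), -65), -1)), Mul(-697, Pow(-1193, -1))) = Add(Mul(Add(-13, Mul(24, 25)), Pow(Mul(-9, Mul(Add(-13, -23), Add(-7, -5))), -1)), Mul(-697, Pow(-1193, -1))) = Add(Mul(Add(-13, 600), Pow(Mul(-9, Mul(-36, -12)), -1)), Mul(-697, Rational(-1, 1193))) = Add(Mul(587, Pow(Mul(-9, 432), -1)), Rational(697, 1193)) = Add(Mul(587, Pow(-3888, -1)), Rational(697, 1193)) = Add(Mul(587, Rational(-1, 3888)), Rational(697, 1193)) = Add(Rational(-587, 3888), Rational(697, 1193)) = Rational(2009645, 4638384)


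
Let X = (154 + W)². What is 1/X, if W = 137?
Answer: 1/84681 ≈ 1.1809e-5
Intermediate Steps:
X = 84681 (X = (154 + 137)² = 291² = 84681)
1/X = 1/84681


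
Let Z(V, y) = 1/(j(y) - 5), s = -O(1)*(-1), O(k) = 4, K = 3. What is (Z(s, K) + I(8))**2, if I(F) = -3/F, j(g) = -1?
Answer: 169/576 ≈ 0.29340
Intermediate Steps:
s = 4 (s = -4*(-1) = -1*(-4) = 4)
Z(V, y) = -1/6 (Z(V, y) = 1/(-1 - 5) = 1/(-6) = -1/6)
(Z(s, K) + I(8))**2 = (-1/6 - 3/8)**2 = (-13/24)**2 = 169/576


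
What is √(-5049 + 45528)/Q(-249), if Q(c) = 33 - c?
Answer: √40479/282 ≈ 0.71345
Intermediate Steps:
√(-5049 + 45528)/Q(-249) = √(-5049 + 45528)/(33 - 1*(-249)) = √40479/(33 + 249) = √40479/282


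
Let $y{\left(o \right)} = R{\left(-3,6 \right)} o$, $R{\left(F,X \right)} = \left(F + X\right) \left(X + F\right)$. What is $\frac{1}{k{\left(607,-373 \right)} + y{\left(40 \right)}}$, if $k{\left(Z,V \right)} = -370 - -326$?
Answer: $\frac{1}{316} \approx 0.0031646$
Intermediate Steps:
$R{\left(F,X \right)} = \left(F + X\right)^{2}$ ($R{\left(F,X \right)} = \left(F + X\right) \left(F + X\right) = \left(F + X\right)^{2}$)
$k{\left(Z,V \right)} = -44$ ($k{\left(Z,V \right)} = -370 + 326 = -44$)
$y{\left(o \right)} = 9 o$ ($y{\left(o \right)} = \left(-3 + 6\right)^{2} o = 3^{2} o = 9 o$)
$\frac{1}{k{\left(607,-373 \right)} + y{\left(40 \right)}} = \frac{1}{-44 + 9 \cdot 40} = \frac{1}{-44 + 360} = \frac{1}{316}$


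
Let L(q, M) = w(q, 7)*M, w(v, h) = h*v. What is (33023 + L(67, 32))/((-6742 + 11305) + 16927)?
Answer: 48031/21490 ≈ 2.2350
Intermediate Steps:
L(q, M) = 7*M*q (L(q, M) = (7*q)*M = 7*M*q)
(33023 + L(67, 32))/((-6742 + 11305) + 16927) = (33023 + 7*32*67)/((-6742 + 11305) + 16927) = (33023 + 15008)/(4563 + 16927) = 48031/21490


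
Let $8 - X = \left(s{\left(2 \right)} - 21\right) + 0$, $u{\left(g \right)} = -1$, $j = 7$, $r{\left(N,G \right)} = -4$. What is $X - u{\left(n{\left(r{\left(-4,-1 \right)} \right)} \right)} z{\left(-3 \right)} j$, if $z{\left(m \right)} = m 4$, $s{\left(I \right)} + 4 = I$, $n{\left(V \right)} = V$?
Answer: $-2604$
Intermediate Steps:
$s{\left(I \right)} = -4 + I$
$z{\left(m \right)} = 4 m$
$X = 31$ ($X = 8 - \left(\left(\left(-4 + 2\right) - 21\right) + 0\right) = 8 - \left(\left(-2 - 21\right) + 0\right) = 8 - \left(-23 + 0\right) = 8 - -23 = 8 + 23 = 31$)
$X - u{\left(n{\left(r{\left(-4,-1 \right)} \right)} \right)} z{\left(-3 \right)} j = 31 \left(-1\right) \left(-1\right) 4 \left(-3\right) 7 = 31 \cdot 1 \left(-12\right) 7 = 31 \left(-12\right) 7 = \left(-372\right) 7 = -2604$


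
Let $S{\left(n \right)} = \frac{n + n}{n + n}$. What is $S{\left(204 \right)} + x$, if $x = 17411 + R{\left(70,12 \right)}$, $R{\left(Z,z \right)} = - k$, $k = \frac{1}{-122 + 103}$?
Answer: $\frac{330829}{19} \approx 17412.0$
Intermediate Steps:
$k = - \frac{1}{19}$ ($k = \frac{1}{-19} = - \frac{1}{19} \approx -0.052632$)
$S{\left(n \right)} = 1$ ($S{\left(n \right)} = \frac{2 n}{2 n} = 2 n \frac{1}{2 n} = 1$)
$R{\left(Z,z \right)} = \frac{1}{19}$ ($R{\left(Z,z \right)} = \left(-1\right) \left(- \frac{1}{19}\right) = \frac{1}{19}$)
$x = \frac{330810}{19}$ ($x = 17411 + \frac{1}{19} = \frac{330810}{19} \approx 17411.0$)
$S{\left(204 \right)} + x = 1 + \frac{330810}{19} = \frac{330829}{19}$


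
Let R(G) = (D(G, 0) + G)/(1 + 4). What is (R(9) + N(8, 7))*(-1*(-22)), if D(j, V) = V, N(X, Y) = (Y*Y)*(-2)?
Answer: -10582/5 ≈ -2116.4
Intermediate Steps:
N(X, Y) = -2*Y² (N(X, Y) = Y²*(-2) = -2*Y²)
R(G) = G/5 (R(G) = (0 + G)/(1 + 4) = G/5)
(R(9) + N(8, 7))*(-1*(-22)) = ((⅕)*9 - 2*7²)*(-1*(-22)) = (9/5 - 2*49)*22 = (9/5 - 98)*22 = -481/5*22 = -10582/5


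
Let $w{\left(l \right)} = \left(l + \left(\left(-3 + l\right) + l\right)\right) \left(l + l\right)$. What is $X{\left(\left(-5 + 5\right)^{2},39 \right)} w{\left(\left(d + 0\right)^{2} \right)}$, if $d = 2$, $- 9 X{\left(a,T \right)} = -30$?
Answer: $240$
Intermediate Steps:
$X{\left(a,T \right)} = \frac{10}{3}$ ($X{\left(a,T \right)} = \left(- \frac{1}{9}\right) \left(-30\right) = \frac{10}{3}$)
$w{\left(l \right)} = 2 l \left(-3 + 3 l\right)$ ($w{\left(l \right)} = \left(l + \left(-3 + 2 l\right)\right) 2 l = \left(-3 + 3 l\right) 2 l = 2 l \left(-3 + 3 l\right)$)
$X{\left(\left(-5 + 5\right)^{2},39 \right)} w{\left(\left(d + 0\right)^{2} \right)} = \frac{10 \cdot 6 \left(2 + 0\right)^{2} \left(-1 + \left(2 + 0\right)^{2}\right)}{3} = \frac{10 \cdot 6 \cdot 2^{2} \left(-1 + 2^{2}\right)}{3} = \frac{10 \cdot 6 \cdot 4 \left(-1 + 4\right)}{3} = \frac{10 \cdot 6 \cdot 4 \cdot 3}{3} = \frac{10}{3} \cdot 72 = 240$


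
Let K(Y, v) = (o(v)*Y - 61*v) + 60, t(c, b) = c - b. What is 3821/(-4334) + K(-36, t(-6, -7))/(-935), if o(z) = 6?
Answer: -239287/368390 ≈ -0.64955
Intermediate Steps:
K(Y, v) = 60 - 61*v + 6*Y (K(Y, v) = (6*Y - 61*v) + 60 = (-61*v + 6*Y) + 60 = 60 - 61*v + 6*Y)
3821/(-4334) + K(-36, t(-6, -7))/(-935) = 3821/(-4334) + (60 - 61*(-6 - 1*(-7)) + 6*(-36))/(-935) = 3821*(-1/4334) + (60 - 61*(-6 + 7) - 216)*(-1/935) = -3821/4334 + (60 - 61*1 - 216)*(-1/935) = -3821/4334 + (60 - 61 - 216)*(-1/935) = -3821/4334 - 217*(-1/935) = -3821/4334 + 217/935 = -239287/368390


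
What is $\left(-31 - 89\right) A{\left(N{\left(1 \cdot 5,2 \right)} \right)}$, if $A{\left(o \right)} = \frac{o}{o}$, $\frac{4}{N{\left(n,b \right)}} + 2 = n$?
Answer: $-120$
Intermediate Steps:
$N{\left(n,b \right)} = \frac{4}{-2 + n}$
$A{\left(o \right)} = 1$
$\left(-31 - 89\right) A{\left(N{\left(1 \cdot 5,2 \right)} \right)} = \left(-31 - 89\right) 1 = \left(-120\right) 1 = -120$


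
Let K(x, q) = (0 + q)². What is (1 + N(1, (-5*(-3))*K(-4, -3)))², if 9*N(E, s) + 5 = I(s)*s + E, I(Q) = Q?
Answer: 332332900/81 ≈ 4.1029e+6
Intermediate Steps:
K(x, q) = q²
N(E, s) = -5/9 + E/9 + s²/9 (N(E, s) = -5/9 + (s*s + E)/9 = -5/9 + (s² + E)/9 = -5/9 + (E + s²)/9 = -5/9 + (E/9 + s²/9) = -5/9 + E/9 + s²/9)
(1 + N(1, (-5*(-3))*K(-4, -3)))² = (1 + (-5/9 + (⅑)*1 + (-5*(-3)*(-3)²)²/9))² = (1 + (-5/9 + ⅑ + (15*9)²/9))² = (1 + (-5/9 + ⅑ + (⅑)*135²))² = (1 + (-5/9 + ⅑ + (⅑)*18225))² = (1 + (-5/9 + ⅑ + 2025))² = (1 + 18221/9)² = (18230/9)² = 332332900/81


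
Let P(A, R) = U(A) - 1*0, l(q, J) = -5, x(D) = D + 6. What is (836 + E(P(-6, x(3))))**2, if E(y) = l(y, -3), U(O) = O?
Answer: 690561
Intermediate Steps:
x(D) = 6 + D
P(A, R) = A (P(A, R) = A - 1*0 = A + 0 = A)
E(y) = -5
(836 + E(P(-6, x(3))))**2 = (836 - 5)**2 = 831**2 = 690561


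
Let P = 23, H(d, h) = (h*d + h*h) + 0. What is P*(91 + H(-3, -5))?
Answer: 3013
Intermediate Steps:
H(d, h) = h**2 + d*h (H(d, h) = (d*h + h**2) + 0 = (h**2 + d*h) + 0 = h**2 + d*h)
P*(91 + H(-3, -5)) = 23*(91 - 5*(-3 - 5)) = 23*(91 - 5*(-8)) = 23*(91 + 40) = 23*131 = 3013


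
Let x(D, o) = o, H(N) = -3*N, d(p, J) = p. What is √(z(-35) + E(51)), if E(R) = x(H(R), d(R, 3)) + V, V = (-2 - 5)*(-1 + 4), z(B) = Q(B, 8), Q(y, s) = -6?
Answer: 2*√6 ≈ 4.8990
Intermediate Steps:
z(B) = -6
V = -21 (V = -7*3 = -21)
E(R) = -21 + R (E(R) = R - 21 = -21 + R)
√(z(-35) + E(51)) = √(-6 + (-21 + 51)) = √(-6 + 30) = √24 = 2*√6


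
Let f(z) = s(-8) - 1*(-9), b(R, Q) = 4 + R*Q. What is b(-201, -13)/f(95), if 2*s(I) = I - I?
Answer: 2617/9 ≈ 290.78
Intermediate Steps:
b(R, Q) = 4 + Q*R
s(I) = 0 (s(I) = (I - I)/2 = (1/2)*0 = 0)
f(z) = 9 (f(z) = 0 - 1*(-9) = 0 + 9 = 9)
b(-201, -13)/f(95) = (4 - 13*(-201))/9 = (4 + 2613)*(1/9) = 2617*(1/9) = 2617/9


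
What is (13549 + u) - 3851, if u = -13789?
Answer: -4091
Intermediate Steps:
(13549 + u) - 3851 = (13549 - 13789) - 3851 = -240 - 3851 = -4091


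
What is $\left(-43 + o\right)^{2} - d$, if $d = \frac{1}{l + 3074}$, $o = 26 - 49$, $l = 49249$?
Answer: $\frac{227918987}{52323} \approx 4356.0$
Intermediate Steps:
$o = -23$
$d = \frac{1}{52323}$ ($d = \frac{1}{49249 + 3074} = \frac{1}{52323} \approx 1.9112 \cdot 10^{-5}$)
$\left(-43 + o\right)^{2} - d = \left(-43 - 23\right)^{2} - \frac{1}{52323} = \left(-66\right)^{2} - \frac{1}{52323} = 4356 - \frac{1}{52323} = \frac{227918987}{52323}$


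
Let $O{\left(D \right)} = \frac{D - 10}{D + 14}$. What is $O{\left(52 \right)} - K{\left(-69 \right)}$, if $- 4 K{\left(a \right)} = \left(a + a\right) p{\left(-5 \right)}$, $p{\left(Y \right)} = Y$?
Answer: $\frac{3809}{22} \approx 173.14$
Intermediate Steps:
$K{\left(a \right)} = \frac{5 a}{2}$ ($K{\left(a \right)} = - \frac{\left(a + a\right) \left(-5\right)}{4} = - \frac{2 a \left(-5\right)}{4} = - \frac{\left(-10\right) a}{4} = \frac{5 a}{2}$)
$O{\left(D \right)} = \frac{-10 + D}{14 + D}$
$O{\left(52 \right)} - K{\left(-69 \right)} = \frac{-10 + 52}{14 + 52} - \frac{5}{2} \left(-69\right) = \frac{1}{66} \cdot 42 - - \frac{345}{2} = \frac{1}{66} \cdot 42 + \frac{345}{2} = \frac{7}{11} + \frac{345}{2} = \frac{3809}{22}$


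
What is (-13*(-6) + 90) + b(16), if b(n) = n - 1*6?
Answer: 178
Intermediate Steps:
b(n) = -6 + n (b(n) = n - 6 = -6 + n)
(-13*(-6) + 90) + b(16) = (-13*(-6) + 90) + (-6 + 16) = (78 + 90) + 10 = 168 + 10 = 178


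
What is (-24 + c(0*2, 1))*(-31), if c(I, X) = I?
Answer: 744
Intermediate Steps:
(-24 + c(0*2, 1))*(-31) = (-24 + 0*2)*(-31) = (-24 + 0)*(-31) = -24*(-31) = 744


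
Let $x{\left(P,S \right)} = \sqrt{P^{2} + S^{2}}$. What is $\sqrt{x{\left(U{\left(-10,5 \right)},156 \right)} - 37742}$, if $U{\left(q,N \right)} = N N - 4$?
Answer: $\sqrt{-37742 + 3 \sqrt{2753}} \approx 193.87 i$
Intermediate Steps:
$U{\left(q,N \right)} = -4 + N^{2}$ ($U{\left(q,N \right)} = N^{2} - 4 = -4 + N^{2}$)
$\sqrt{x{\left(U{\left(-10,5 \right)},156 \right)} - 37742} = \sqrt{\sqrt{\left(-4 + 5^{2}\right)^{2} + 156^{2}} - 37742} = \sqrt{\sqrt{\left(-4 + 25\right)^{2} + 24336} - 37742} = \sqrt{\sqrt{21^{2} + 24336} - 37742} = \sqrt{\sqrt{441 + 24336} - 37742} = \sqrt{\sqrt{24777} - 37742} = \sqrt{3 \sqrt{2753} - 37742} = \sqrt{-37742 + 3 \sqrt{2753}}$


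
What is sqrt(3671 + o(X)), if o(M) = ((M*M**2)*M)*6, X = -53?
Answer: sqrt(47346557) ≈ 6880.9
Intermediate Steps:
o(M) = 6*M**4 (o(M) = (M**3*M)*6 = M**4*6 = 6*M**4)
sqrt(3671 + o(X)) = sqrt(3671 + 6*(-53)**4) = sqrt(3671 + 6*7890481) = sqrt(3671 + 47342886) = sqrt(47346557)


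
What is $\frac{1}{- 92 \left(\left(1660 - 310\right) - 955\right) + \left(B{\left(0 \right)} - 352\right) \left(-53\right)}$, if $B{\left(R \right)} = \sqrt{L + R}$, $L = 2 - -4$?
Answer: $- \frac{8842}{156353501} + \frac{53 \sqrt{6}}{312707002} \approx -5.6136 \cdot 10^{-5}$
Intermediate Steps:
$L = 6$ ($L = 2 + 4 = 6$)
$B{\left(R \right)} = \sqrt{6 + R}$
$\frac{1}{- 92 \left(\left(1660 - 310\right) - 955\right) + \left(B{\left(0 \right)} - 352\right) \left(-53\right)} = \frac{1}{- 92 \left(\left(1660 - 310\right) - 955\right) + \left(\sqrt{6 + 0} - 352\right) \left(-53\right)} = \frac{1}{- 92 \left(1350 - 955\right) + \left(\sqrt{6} - 352\right) \left(-53\right)} = \frac{1}{\left(-92\right) 395 + \left(-352 + \sqrt{6}\right) \left(-53\right)} = \frac{1}{-36340 + \left(18656 - 53 \sqrt{6}\right)} = \frac{1}{-17684 - 53 \sqrt{6}}$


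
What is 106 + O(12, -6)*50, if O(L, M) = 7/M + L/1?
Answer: 1943/3 ≈ 647.67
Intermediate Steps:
O(L, M) = L + 7/M (O(L, M) = 7/M + L*1 = 7/M + L = L + 7/M)
106 + O(12, -6)*50 = 106 + (12 + 7/(-6))*50 = 106 + (12 + 7*(-⅙))*50 = 106 + (12 - 7/6)*50 = 106 + (65/6)*50 = 106 + 1625/3 = 1943/3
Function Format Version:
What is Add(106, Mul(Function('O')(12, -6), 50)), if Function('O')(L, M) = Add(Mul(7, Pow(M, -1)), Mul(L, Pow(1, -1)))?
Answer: Rational(1943, 3) ≈ 647.67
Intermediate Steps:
Function('O')(L, M) = Add(L, Mul(7, Pow(M, -1))) (Function('O')(L, M) = Add(Mul(7, Pow(M, -1)), Mul(L, 1)) = Add(Mul(7, Pow(M, -1)), L) = Add(L, Mul(7, Pow(M, -1))))
Add(106, Mul(Function('O')(12, -6), 50)) = Add(106, Mul(Add(12, Mul(7, Pow(-6, -1))), 50)) = Add(106, Mul(Add(12, Mul(7, Rational(-1, 6))), 50)) = Add(106, Mul(Add(12, Rational(-7, 6)), 50)) = Add(106, Mul(Rational(65, 6), 50)) = Add(106, Rational(1625, 3)) = Rational(1943, 3)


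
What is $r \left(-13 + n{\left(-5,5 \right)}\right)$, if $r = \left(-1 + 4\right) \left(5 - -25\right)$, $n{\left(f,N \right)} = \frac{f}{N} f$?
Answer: $-720$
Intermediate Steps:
$n{\left(f,N \right)} = \frac{f^{2}}{N}$
$r = 90$ ($r = 3 \left(5 + 25\right) = 3 \cdot 30 = 90$)
$r \left(-13 + n{\left(-5,5 \right)}\right) = 90 \left(-13 + \frac{\left(-5\right)^{2}}{5}\right) = 90 \left(-13 + \frac{1}{5} \cdot 25\right) = 90 \left(-13 + 5\right) = 90 \left(-8\right) = -720$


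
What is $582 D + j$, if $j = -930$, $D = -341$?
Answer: $-199392$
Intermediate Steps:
$582 D + j = 582 \left(-341\right) - 930 = -198462 - 930 = -199392$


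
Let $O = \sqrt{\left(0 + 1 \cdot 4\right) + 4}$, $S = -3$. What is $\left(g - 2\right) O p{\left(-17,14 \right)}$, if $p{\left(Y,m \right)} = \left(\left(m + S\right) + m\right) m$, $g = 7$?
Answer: $3500 \sqrt{2} \approx 4949.8$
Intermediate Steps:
$p{\left(Y,m \right)} = m \left(-3 + 2 m\right)$ ($p{\left(Y,m \right)} = \left(\left(m - 3\right) + m\right) m = \left(\left(-3 + m\right) + m\right) m = \left(-3 + 2 m\right) m = m \left(-3 + 2 m\right)$)
$O = 2 \sqrt{2}$ ($O = \sqrt{\left(0 + 4\right) + 4} = \sqrt{4 + 4} = \sqrt{8} = 2 \sqrt{2} \approx 2.8284$)
$\left(g - 2\right) O p{\left(-17,14 \right)} = \left(7 - 2\right) 2 \sqrt{2} \cdot 14 \left(-3 + 2 \cdot 14\right) = 5 \cdot 2 \sqrt{2} \cdot 14 \left(-3 + 28\right) = 10 \sqrt{2} \cdot 14 \cdot 25 = 10 \sqrt{2} \cdot 350 = 3500 \sqrt{2}$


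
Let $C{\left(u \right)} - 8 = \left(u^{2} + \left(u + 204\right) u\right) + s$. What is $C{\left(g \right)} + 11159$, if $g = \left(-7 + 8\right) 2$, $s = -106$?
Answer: $11477$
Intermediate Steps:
$g = 2$ ($g = 1 \cdot 2 = 2$)
$C{\left(u \right)} = -98 + u^{2} + u \left(204 + u\right)$ ($C{\left(u \right)} = 8 - \left(106 - u^{2} - \left(u + 204\right) u\right) = 8 - \left(106 - u^{2} - \left(204 + u\right) u\right) = 8 - \left(106 - u^{2} - u \left(204 + u\right)\right) = 8 + \left(-106 + u^{2} + u \left(204 + u\right)\right) = -98 + u^{2} + u \left(204 + u\right)$)
$C{\left(g \right)} + 11159 = \left(-98 + 2 \cdot 2^{2} + 204 \cdot 2\right) + 11159 = \left(-98 + 2 \cdot 4 + 408\right) + 11159 = \left(-98 + 8 + 408\right) + 11159 = 318 + 11159 = 11477$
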